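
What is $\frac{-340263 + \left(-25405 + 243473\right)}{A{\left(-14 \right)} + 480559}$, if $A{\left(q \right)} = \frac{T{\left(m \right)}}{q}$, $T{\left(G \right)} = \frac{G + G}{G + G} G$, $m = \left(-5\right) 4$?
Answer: $- \frac{855365}{3363923} \approx -0.25428$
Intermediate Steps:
$m = -20$
$T{\left(G \right)} = G$ ($T{\left(G \right)} = \frac{2 G}{2 G} G = 2 G \frac{1}{2 G} G = 1 G = G$)
$A{\left(q \right)} = - \frac{20}{q}$
$\frac{-340263 + \left(-25405 + 243473\right)}{A{\left(-14 \right)} + 480559} = \frac{-340263 + \left(-25405 + 243473\right)}{- \frac{20}{-14} + 480559} = \frac{-340263 + 218068}{\left(-20\right) \left(- \frac{1}{14}\right) + 480559} = - \frac{122195}{\frac{10}{7} + 480559} = - \frac{122195}{\frac{3363923}{7}} = \left(-122195\right) \frac{7}{3363923} = - \frac{855365}{3363923}$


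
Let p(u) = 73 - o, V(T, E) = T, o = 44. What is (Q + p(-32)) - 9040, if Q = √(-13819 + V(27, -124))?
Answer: -9011 + 4*I*√862 ≈ -9011.0 + 117.44*I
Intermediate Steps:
Q = 4*I*√862 (Q = √(-13819 + 27) = √(-13792) = 4*I*√862 ≈ 117.44*I)
p(u) = 29 (p(u) = 73 - 1*44 = 73 - 44 = 29)
(Q + p(-32)) - 9040 = (4*I*√862 + 29) - 9040 = (29 + 4*I*√862) - 9040 = -9011 + 4*I*√862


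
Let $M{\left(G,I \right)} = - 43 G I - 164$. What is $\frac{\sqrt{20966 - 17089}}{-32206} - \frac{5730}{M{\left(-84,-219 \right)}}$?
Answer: $\frac{2865}{395596} - \frac{\sqrt{3877}}{32206} \approx 0.0053089$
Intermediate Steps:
$M{\left(G,I \right)} = -164 - 43 G I$ ($M{\left(G,I \right)} = - 43 G I - 164 = -164 - 43 G I$)
$\frac{\sqrt{20966 - 17089}}{-32206} - \frac{5730}{M{\left(-84,-219 \right)}} = \frac{\sqrt{20966 - 17089}}{-32206} - \frac{5730}{-164 - \left(-3612\right) \left(-219\right)} = \sqrt{3877} \left(- \frac{1}{32206}\right) - \frac{5730}{-164 - 791028} = - \frac{\sqrt{3877}}{32206} - \frac{5730}{-791192} = - \frac{\sqrt{3877}}{32206} - - \frac{2865}{395596} = - \frac{\sqrt{3877}}{32206} + \frac{2865}{395596} = \frac{2865}{395596} - \frac{\sqrt{3877}}{32206}$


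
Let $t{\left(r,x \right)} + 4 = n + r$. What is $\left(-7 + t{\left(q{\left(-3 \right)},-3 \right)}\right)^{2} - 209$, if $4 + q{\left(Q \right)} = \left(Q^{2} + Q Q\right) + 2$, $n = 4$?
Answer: $-128$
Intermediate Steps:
$q{\left(Q \right)} = -2 + 2 Q^{2}$ ($q{\left(Q \right)} = -4 + \left(\left(Q^{2} + Q Q\right) + 2\right) = -4 + \left(\left(Q^{2} + Q^{2}\right) + 2\right) = -4 + \left(2 Q^{2} + 2\right) = -4 + \left(2 + 2 Q^{2}\right) = -2 + 2 Q^{2}$)
$t{\left(r,x \right)} = r$ ($t{\left(r,x \right)} = -4 + \left(4 + r\right) = r$)
$\left(-7 + t{\left(q{\left(-3 \right)},-3 \right)}\right)^{2} - 209 = \left(-7 - \left(2 - 2 \left(-3\right)^{2}\right)\right)^{2} - 209 = \left(-7 + \left(-2 + 2 \cdot 9\right)\right)^{2} - 209 = \left(-7 + \left(-2 + 18\right)\right)^{2} - 209 = \left(-7 + 16\right)^{2} - 209 = 9^{2} - 209 = 81 - 209 = -128$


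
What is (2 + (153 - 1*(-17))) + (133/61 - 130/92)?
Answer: 484785/2806 ≈ 172.77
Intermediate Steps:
(2 + (153 - 1*(-17))) + (133/61 - 130/92) = (2 + (153 + 17)) + (133*(1/61) - 130*1/92) = (2 + 170) + (133/61 - 65/46) = 172 + 2153/2806 = 484785/2806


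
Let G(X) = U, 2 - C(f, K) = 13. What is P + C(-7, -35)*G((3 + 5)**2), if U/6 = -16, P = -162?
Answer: 894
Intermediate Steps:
C(f, K) = -11 (C(f, K) = 2 - 1*13 = 2 - 13 = -11)
U = -96 (U = 6*(-16) = -96)
G(X) = -96
P + C(-7, -35)*G((3 + 5)**2) = -162 - 11*(-96) = -162 + 1056 = 894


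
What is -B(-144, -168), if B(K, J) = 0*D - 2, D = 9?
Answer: 2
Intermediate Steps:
B(K, J) = -2 (B(K, J) = 0*9 - 2 = 0 - 2 = -2)
-B(-144, -168) = -1*(-2) = 2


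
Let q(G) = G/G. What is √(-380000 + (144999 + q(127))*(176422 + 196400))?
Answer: 100*√5405881 ≈ 2.3251e+5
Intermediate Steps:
q(G) = 1
√(-380000 + (144999 + q(127))*(176422 + 196400)) = √(-380000 + (144999 + 1)*(176422 + 196400)) = √(-380000 + 145000*372822) = √(-380000 + 54059190000) = √54058810000 = 100*√5405881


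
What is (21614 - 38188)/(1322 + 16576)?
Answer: -8287/8949 ≈ -0.92603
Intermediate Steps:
(21614 - 38188)/(1322 + 16576) = -16574/17898 = -16574*1/17898 = -8287/8949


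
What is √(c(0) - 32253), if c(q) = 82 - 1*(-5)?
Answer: 3*I*√3574 ≈ 179.35*I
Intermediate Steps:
c(q) = 87 (c(q) = 82 + 5 = 87)
√(c(0) - 32253) = √(87 - 32253) = √(-32166) = 3*I*√3574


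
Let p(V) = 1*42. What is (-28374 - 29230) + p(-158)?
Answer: -57562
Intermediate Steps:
p(V) = 42
(-28374 - 29230) + p(-158) = (-28374 - 29230) + 42 = -57604 + 42 = -57562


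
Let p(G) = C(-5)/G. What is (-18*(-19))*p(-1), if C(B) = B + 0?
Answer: 1710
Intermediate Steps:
C(B) = B
p(G) = -5/G
(-18*(-19))*p(-1) = (-18*(-19))*(-5/(-1)) = 342*(-5*(-1)) = 342*5 = 1710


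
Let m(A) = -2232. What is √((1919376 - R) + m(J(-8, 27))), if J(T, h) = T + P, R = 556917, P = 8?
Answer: √1360227 ≈ 1166.3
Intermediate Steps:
J(T, h) = 8 + T (J(T, h) = T + 8 = 8 + T)
√((1919376 - R) + m(J(-8, 27))) = √((1919376 - 1*556917) - 2232) = √((1919376 - 556917) - 2232) = √(1362459 - 2232) = √1360227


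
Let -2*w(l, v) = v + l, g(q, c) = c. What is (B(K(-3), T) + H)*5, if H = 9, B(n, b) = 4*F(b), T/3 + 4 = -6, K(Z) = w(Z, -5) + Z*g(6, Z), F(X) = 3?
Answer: 105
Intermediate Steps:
w(l, v) = -l/2 - v/2 (w(l, v) = -(v + l)/2 = -(l + v)/2 = -l/2 - v/2)
K(Z) = 5/2 + Z² - Z/2 (K(Z) = (-Z/2 - ½*(-5)) + Z*Z = (-Z/2 + 5/2) + Z² = (5/2 - Z/2) + Z² = 5/2 + Z² - Z/2)
T = -30 (T = -12 + 3*(-6) = -12 - 18 = -30)
B(n, b) = 12 (B(n, b) = 4*3 = 12)
(B(K(-3), T) + H)*5 = (12 + 9)*5 = 21*5 = 105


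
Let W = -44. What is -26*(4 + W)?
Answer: 1040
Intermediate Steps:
-26*(4 + W) = -26*(4 - 44) = -26*(-40) = 1040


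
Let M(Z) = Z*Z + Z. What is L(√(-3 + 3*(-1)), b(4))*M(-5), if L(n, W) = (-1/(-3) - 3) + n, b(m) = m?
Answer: -160/3 + 20*I*√6 ≈ -53.333 + 48.99*I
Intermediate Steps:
M(Z) = Z + Z² (M(Z) = Z² + Z = Z + Z²)
L(n, W) = -8/3 + n (L(n, W) = (-1*(-⅓) - 3) + n = (⅓ - 3) + n = -8/3 + n)
L(√(-3 + 3*(-1)), b(4))*M(-5) = (-8/3 + √(-3 + 3*(-1)))*(-5*(1 - 5)) = (-8/3 + √(-3 - 3))*(-5*(-4)) = (-8/3 + √(-6))*20 = (-8/3 + I*√6)*20 = -160/3 + 20*I*√6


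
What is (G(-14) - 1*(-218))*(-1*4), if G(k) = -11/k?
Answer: -6126/7 ≈ -875.14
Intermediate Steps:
(G(-14) - 1*(-218))*(-1*4) = (-11/(-14) - 1*(-218))*(-1*4) = (-11*(-1/14) + 218)*(-4) = (11/14 + 218)*(-4) = (3063/14)*(-4) = -6126/7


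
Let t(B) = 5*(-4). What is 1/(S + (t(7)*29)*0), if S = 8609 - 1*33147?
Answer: -1/24538 ≈ -4.0753e-5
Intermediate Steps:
t(B) = -20
S = -24538 (S = 8609 - 33147 = -24538)
1/(S + (t(7)*29)*0) = 1/(-24538 - 20*29*0) = 1/(-24538 - 580*0) = 1/(-24538 + 0) = 1/(-24538) = -1/24538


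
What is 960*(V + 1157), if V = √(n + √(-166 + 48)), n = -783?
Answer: 1110720 + 960*√(-783 + I*√118) ≈ 1.1109e+6 + 26864.0*I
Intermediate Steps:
V = √(-783 + I*√118) (V = √(-783 + √(-166 + 48)) = √(-783 + √(-118)) = √(-783 + I*√118) ≈ 0.1941 + 27.983*I)
960*(V + 1157) = 960*(√(-783 + I*√118) + 1157) = 960*(1157 + √(-783 + I*√118)) = 1110720 + 960*√(-783 + I*√118)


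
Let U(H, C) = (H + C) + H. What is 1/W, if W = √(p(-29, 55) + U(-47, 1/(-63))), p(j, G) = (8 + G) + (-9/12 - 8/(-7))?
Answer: -6*I*√54019/7717 ≈ -0.18071*I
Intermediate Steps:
U(H, C) = C + 2*H (U(H, C) = (C + H) + H = C + 2*H)
p(j, G) = 235/28 + G (p(j, G) = (8 + G) + (-9*1/12 - 8*(-⅐)) = (8 + G) + (-¾ + 8/7) = (8 + G) + 11/28 = 235/28 + G)
W = I*√54019/42 (W = √((235/28 + 55) + (1/(-63) + 2*(-47))) = √(1775/28 + (-1/63 - 94)) = √(1775/28 - 5923/63) = √(-7717/252) = I*√54019/42 ≈ 5.5338*I)
1/W = 1/(I*√54019/42) = -6*I*√54019/7717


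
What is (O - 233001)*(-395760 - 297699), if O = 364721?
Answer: -91342419480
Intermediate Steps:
(O - 233001)*(-395760 - 297699) = (364721 - 233001)*(-395760 - 297699) = 131720*(-693459) = -91342419480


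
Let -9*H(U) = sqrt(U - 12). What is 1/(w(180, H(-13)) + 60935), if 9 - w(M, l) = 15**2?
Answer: 1/60719 ≈ 1.6469e-5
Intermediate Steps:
H(U) = -sqrt(-12 + U)/9 (H(U) = -sqrt(U - 12)/9 = -sqrt(-12 + U)/9)
w(M, l) = -216 (w(M, l) = 9 - 1*15**2 = 9 - 1*225 = 9 - 225 = -216)
1/(w(180, H(-13)) + 60935) = 1/(-216 + 60935) = 1/60719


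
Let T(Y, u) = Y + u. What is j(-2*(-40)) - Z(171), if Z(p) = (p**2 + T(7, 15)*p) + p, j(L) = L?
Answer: -33094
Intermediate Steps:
Z(p) = p**2 + 23*p (Z(p) = (p**2 + (7 + 15)*p) + p = (p**2 + 22*p) + p = p**2 + 23*p)
j(-2*(-40)) - Z(171) = -2*(-40) - 171*(23 + 171) = 80 - 171*194 = 80 - 1*33174 = 80 - 33174 = -33094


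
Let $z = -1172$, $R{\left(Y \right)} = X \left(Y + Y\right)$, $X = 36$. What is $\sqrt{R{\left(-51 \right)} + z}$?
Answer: $2 i \sqrt{1211} \approx 69.599 i$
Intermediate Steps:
$R{\left(Y \right)} = 72 Y$ ($R{\left(Y \right)} = 36 \left(Y + Y\right) = 36 \cdot 2 Y = 72 Y$)
$\sqrt{R{\left(-51 \right)} + z} = \sqrt{72 \left(-51\right) - 1172} = \sqrt{-3672 - 1172} = \sqrt{-4844} = 2 i \sqrt{1211}$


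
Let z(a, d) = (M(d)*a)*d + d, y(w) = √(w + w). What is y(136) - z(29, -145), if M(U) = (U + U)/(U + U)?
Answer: 4350 + 4*√17 ≈ 4366.5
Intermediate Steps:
M(U) = 1 (M(U) = (2*U)/((2*U)) = (2*U)*(1/(2*U)) = 1)
y(w) = √2*√w (y(w) = √(2*w) = √2*√w)
z(a, d) = d + a*d (z(a, d) = (1*a)*d + d = a*d + d = d + a*d)
y(136) - z(29, -145) = √2*√136 - (-145)*(1 + 29) = √2*(2*√34) - (-145)*30 = 4*√17 - 1*(-4350) = 4*√17 + 4350 = 4350 + 4*√17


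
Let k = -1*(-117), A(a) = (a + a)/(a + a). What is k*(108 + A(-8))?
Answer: 12753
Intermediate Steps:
A(a) = 1 (A(a) = (2*a)/((2*a)) = (2*a)*(1/(2*a)) = 1)
k = 117
k*(108 + A(-8)) = 117*(108 + 1) = 117*109 = 12753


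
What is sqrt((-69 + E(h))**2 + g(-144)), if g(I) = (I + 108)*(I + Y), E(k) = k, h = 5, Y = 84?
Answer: 4*sqrt(391) ≈ 79.095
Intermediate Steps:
g(I) = (84 + I)*(108 + I) (g(I) = (I + 108)*(I + 84) = (108 + I)*(84 + I) = (84 + I)*(108 + I))
sqrt((-69 + E(h))**2 + g(-144)) = sqrt((-69 + 5)**2 + (9072 + (-144)**2 + 192*(-144))) = sqrt((-64)**2 + (9072 + 20736 - 27648)) = sqrt(4096 + 2160) = sqrt(6256) = 4*sqrt(391)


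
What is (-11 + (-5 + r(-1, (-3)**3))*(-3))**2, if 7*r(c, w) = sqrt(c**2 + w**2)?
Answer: 7354/49 - 24*sqrt(730)/7 ≈ 57.447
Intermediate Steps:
r(c, w) = sqrt(c**2 + w**2)/7
(-11 + (-5 + r(-1, (-3)**3))*(-3))**2 = (-11 + (-5 + sqrt((-1)**2 + ((-3)**3)**2)/7)*(-3))**2 = (-11 + (-5 + sqrt(1 + (-27)**2)/7)*(-3))**2 = (-11 + (-5 + sqrt(1 + 729)/7)*(-3))**2 = (-11 + (-5 + sqrt(730)/7)*(-3))**2 = (-11 + (15 - 3*sqrt(730)/7))**2 = (4 - 3*sqrt(730)/7)**2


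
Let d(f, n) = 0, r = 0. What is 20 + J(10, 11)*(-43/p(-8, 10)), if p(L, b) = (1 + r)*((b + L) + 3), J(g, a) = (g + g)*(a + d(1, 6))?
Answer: -1872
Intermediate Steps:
J(g, a) = 2*a*g (J(g, a) = (g + g)*(a + 0) = (2*g)*a = 2*a*g)
p(L, b) = 3 + L + b (p(L, b) = (1 + 0)*((b + L) + 3) = 1*((L + b) + 3) = 1*(3 + L + b) = 3 + L + b)
20 + J(10, 11)*(-43/p(-8, 10)) = 20 + (2*11*10)*(-43/(3 - 8 + 10)) = 20 + 220*(-43/5) = 20 - 1892 = -1872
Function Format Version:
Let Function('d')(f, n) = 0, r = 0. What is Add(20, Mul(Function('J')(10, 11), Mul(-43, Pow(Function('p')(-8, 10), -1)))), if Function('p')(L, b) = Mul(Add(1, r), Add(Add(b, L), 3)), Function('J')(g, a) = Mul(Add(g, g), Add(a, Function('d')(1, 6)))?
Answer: -1872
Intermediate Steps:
Function('J')(g, a) = Mul(2, a, g) (Function('J')(g, a) = Mul(Add(g, g), Add(a, 0)) = Mul(Mul(2, g), a) = Mul(2, a, g))
Function('p')(L, b) = Add(3, L, b) (Function('p')(L, b) = Mul(Add(1, 0), Add(Add(b, L), 3)) = Mul(1, Add(Add(L, b), 3)) = Mul(1, Add(3, L, b)) = Add(3, L, b))
Add(20, Mul(Function('J')(10, 11), Mul(-43, Pow(Function('p')(-8, 10), -1)))) = Add(20, Mul(Mul(2, 11, 10), Mul(-43, Pow(Add(3, -8, 10), -1)))) = Add(20, Mul(220, Mul(-43, Pow(5, -1)))) = Add(20, Mul(220, Mul(-43, Rational(1, 5)))) = Add(20, Mul(220, Rational(-43, 5))) = Add(20, -1892) = -1872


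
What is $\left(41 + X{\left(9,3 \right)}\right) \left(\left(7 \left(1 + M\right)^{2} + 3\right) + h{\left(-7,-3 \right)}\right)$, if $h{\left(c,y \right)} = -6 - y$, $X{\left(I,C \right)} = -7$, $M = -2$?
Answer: $238$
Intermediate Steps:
$\left(41 + X{\left(9,3 \right)}\right) \left(\left(7 \left(1 + M\right)^{2} + 3\right) + h{\left(-7,-3 \right)}\right) = \left(41 - 7\right) \left(\left(7 \left(1 - 2\right)^{2} + 3\right) - 3\right) = 34 \left(\left(7 \left(-1\right)^{2} + 3\right) + \left(-6 + 3\right)\right) = 34 \left(\left(7 \cdot 1 + 3\right) - 3\right) = 34 \left(\left(7 + 3\right) - 3\right) = 34 \left(10 - 3\right) = 34 \cdot 7 = 238$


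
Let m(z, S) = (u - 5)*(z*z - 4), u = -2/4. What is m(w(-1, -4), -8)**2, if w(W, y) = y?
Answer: 4356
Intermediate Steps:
u = -1/2 (u = -2*1/4 = -1/2 ≈ -0.50000)
m(z, S) = 22 - 11*z**2/2 (m(z, S) = (-1/2 - 5)*(z*z - 4) = -11*(z**2 - 4)/2 = -11*(-4 + z**2)/2 = 22 - 11*z**2/2)
m(w(-1, -4), -8)**2 = (22 - 11/2*(-4)**2)**2 = (22 - 11/2*16)**2 = (22 - 88)**2 = (-66)**2 = 4356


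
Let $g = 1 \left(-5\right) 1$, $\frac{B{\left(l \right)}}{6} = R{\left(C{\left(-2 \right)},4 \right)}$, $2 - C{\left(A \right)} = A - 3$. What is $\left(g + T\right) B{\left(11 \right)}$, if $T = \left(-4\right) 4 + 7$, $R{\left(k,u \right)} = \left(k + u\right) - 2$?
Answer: $-756$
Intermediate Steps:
$C{\left(A \right)} = 5 - A$ ($C{\left(A \right)} = 2 - \left(A - 3\right) = 2 - \left(-3 + A\right) = 5 - A$)
$R{\left(k,u \right)} = -2 + k + u$
$B{\left(l \right)} = 54$ ($B{\left(l \right)} = 6 \left(-2 + \left(5 - -2\right) + 4\right) = 6 \left(-2 + \left(5 + 2\right) + 4\right) = 6 \left(-2 + 7 + 4\right) = 6 \cdot 9 = 54$)
$g = -5$ ($g = \left(-5\right) 1 = -5$)
$T = -9$ ($T = -16 + 7 = -9$)
$\left(g + T\right) B{\left(11 \right)} = \left(-5 - 9\right) 54 = \left(-14\right) 54 = -756$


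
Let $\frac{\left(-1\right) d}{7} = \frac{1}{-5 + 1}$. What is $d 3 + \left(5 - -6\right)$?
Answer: $\frac{65}{4} \approx 16.25$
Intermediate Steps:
$d = \frac{7}{4}$ ($d = - \frac{7}{-5 + 1} = - \frac{7}{-4} = \left(-7\right) \left(- \frac{1}{4}\right) = \frac{7}{4} \approx 1.75$)
$d 3 + \left(5 - -6\right) = \frac{7}{4} \cdot 3 + \left(5 - -6\right) = \frac{21}{4} + \left(5 + 6\right) = \frac{21}{4} + 11 = \frac{65}{4}$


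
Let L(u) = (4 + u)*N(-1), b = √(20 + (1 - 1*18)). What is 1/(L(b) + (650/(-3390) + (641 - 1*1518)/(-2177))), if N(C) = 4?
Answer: 4414677119769/58495243283642 - 544648428009*√3/29247621641821 ≈ 0.043217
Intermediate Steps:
b = √3 (b = √(20 + (1 - 18)) = √(20 - 17) = √3 ≈ 1.7320)
L(u) = 16 + 4*u (L(u) = (4 + u)*4 = 16 + 4*u)
1/(L(b) + (650/(-3390) + (641 - 1*1518)/(-2177))) = 1/((16 + 4*√3) + (650/(-3390) + (641 - 1*1518)/(-2177))) = 1/((16 + 4*√3) + (650*(-1/3390) + (641 - 1518)*(-1/2177))) = 1/((16 + 4*√3) + (-65/339 - 877*(-1/2177))) = 1/((16 + 4*√3) + (-65/339 + 877/2177)) = 1/((16 + 4*√3) + 155798/738003) = 1/(11963846/738003 + 4*√3)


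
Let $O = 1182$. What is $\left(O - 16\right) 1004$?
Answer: $1170664$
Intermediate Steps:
$\left(O - 16\right) 1004 = \left(1182 - 16\right) 1004 = 1166 \cdot 1004 = 1170664$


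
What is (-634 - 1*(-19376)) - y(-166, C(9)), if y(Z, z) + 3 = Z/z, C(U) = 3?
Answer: 56401/3 ≈ 18800.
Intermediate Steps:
y(Z, z) = -3 + Z/z
(-634 - 1*(-19376)) - y(-166, C(9)) = (-634 - 1*(-19376)) - (-3 - 166/3) = (-634 + 19376) - (-3 - 166*⅓) = 18742 - (-3 - 166/3) = 18742 - 1*(-175/3) = 18742 + 175/3 = 56401/3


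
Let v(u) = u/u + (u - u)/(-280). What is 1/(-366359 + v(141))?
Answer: -1/366358 ≈ -2.7296e-6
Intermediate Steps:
v(u) = 1 (v(u) = 1 + 0*(-1/280) = 1 + 0 = 1)
1/(-366359 + v(141)) = 1/(-366359 + 1) = 1/(-366358) = -1/366358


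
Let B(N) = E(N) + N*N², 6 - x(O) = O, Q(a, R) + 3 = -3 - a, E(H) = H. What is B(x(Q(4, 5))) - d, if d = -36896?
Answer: 41008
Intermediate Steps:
Q(a, R) = -6 - a (Q(a, R) = -3 + (-3 - a) = -6 - a)
x(O) = 6 - O
B(N) = N + N³ (B(N) = N + N*N² = N + N³)
B(x(Q(4, 5))) - d = ((6 - (-6 - 1*4)) + (6 - (-6 - 1*4))³) - 1*(-36896) = ((6 - (-6 - 4)) + (6 - (-6 - 4))³) + 36896 = ((6 - 1*(-10)) + (6 - 1*(-10))³) + 36896 = ((6 + 10) + (6 + 10)³) + 36896 = (16 + 16³) + 36896 = (16 + 4096) + 36896 = 4112 + 36896 = 41008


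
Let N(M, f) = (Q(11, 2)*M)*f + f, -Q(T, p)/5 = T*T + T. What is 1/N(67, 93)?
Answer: -1/4112367 ≈ -2.4317e-7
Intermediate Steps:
Q(T, p) = -5*T - 5*T² (Q(T, p) = -5*(T*T + T) = -5*(T² + T) = -5*(T + T²) = -5*T - 5*T²)
N(M, f) = f - 660*M*f (N(M, f) = ((-5*11*(1 + 11))*M)*f + f = ((-5*11*12)*M)*f + f = (-660*M)*f + f = -660*M*f + f = f - 660*M*f)
1/N(67, 93) = 1/(93*(1 - 660*67)) = 1/(93*(1 - 44220)) = 1/(93*(-44219)) = 1/(-4112367) = -1/4112367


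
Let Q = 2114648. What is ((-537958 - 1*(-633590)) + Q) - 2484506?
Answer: -274226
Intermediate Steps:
((-537958 - 1*(-633590)) + Q) - 2484506 = ((-537958 - 1*(-633590)) + 2114648) - 2484506 = ((-537958 + 633590) + 2114648) - 2484506 = (95632 + 2114648) - 2484506 = 2210280 - 2484506 = -274226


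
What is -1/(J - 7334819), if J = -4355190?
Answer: 1/11690009 ≈ 8.5543e-8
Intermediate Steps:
-1/(J - 7334819) = -1/(-4355190 - 7334819) = -1/(-11690009) = -1*(-1/11690009) = 1/11690009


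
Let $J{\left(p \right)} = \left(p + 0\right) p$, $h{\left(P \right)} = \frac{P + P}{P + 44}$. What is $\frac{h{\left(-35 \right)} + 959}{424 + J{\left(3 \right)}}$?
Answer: $\frac{8561}{3897} \approx 2.1968$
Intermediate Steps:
$h{\left(P \right)} = \frac{2 P}{44 + P}$
$J{\left(p \right)} = p^{2}$ ($J{\left(p \right)} = p p = p^{2}$)
$\frac{h{\left(-35 \right)} + 959}{424 + J{\left(3 \right)}} = \frac{2 \left(-35\right) \frac{1}{44 - 35} + 959}{424 + 3^{2}} = \frac{2 \left(-35\right) \frac{1}{9} + 959}{424 + 9} = \frac{2 \left(-35\right) \frac{1}{9} + 959}{433} = \left(- \frac{70}{9} + 959\right) \frac{1}{433} = \frac{8561}{9} \cdot \frac{1}{433} = \frac{8561}{3897}$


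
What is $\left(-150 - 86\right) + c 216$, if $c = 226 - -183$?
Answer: $88108$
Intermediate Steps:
$c = 409$ ($c = 226 + 183 = 409$)
$\left(-150 - 86\right) + c 216 = \left(-150 - 86\right) + 409 \cdot 216 = -236 + 88344 = 88108$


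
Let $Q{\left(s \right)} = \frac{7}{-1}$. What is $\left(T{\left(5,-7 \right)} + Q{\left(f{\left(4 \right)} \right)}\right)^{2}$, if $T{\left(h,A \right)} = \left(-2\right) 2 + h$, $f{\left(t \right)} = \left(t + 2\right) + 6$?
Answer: $36$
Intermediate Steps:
$f{\left(t \right)} = 8 + t$ ($f{\left(t \right)} = \left(2 + t\right) + 6 = 8 + t$)
$T{\left(h,A \right)} = -4 + h$
$Q{\left(s \right)} = -7$ ($Q{\left(s \right)} = 7 \left(-1\right) = -7$)
$\left(T{\left(5,-7 \right)} + Q{\left(f{\left(4 \right)} \right)}\right)^{2} = \left(\left(-4 + 5\right) - 7\right)^{2} = \left(1 - 7\right)^{2} = \left(-6\right)^{2} = 36$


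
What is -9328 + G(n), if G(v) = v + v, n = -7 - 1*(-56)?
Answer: -9230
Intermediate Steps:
n = 49 (n = -7 + 56 = 49)
G(v) = 2*v
-9328 + G(n) = -9328 + 2*49 = -9328 + 98 = -9230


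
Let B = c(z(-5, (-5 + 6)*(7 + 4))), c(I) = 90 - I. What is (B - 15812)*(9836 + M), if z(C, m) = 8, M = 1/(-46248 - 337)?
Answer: -11913461534/77 ≈ -1.5472e+8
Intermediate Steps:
M = -1/46585 (M = 1/(-46585) = -1/46585 ≈ -2.1466e-5)
B = 82 (B = 90 - 1*8 = 90 - 8 = 82)
(B - 15812)*(9836 + M) = (82 - 15812)*(9836 - 1/46585) = -15730*458210059/46585 = -11913461534/77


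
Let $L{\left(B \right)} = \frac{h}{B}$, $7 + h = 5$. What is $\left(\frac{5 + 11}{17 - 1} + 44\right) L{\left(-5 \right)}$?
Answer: $18$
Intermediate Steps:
$h = -2$ ($h = -7 + 5 = -2$)
$L{\left(B \right)} = - \frac{2}{B}$
$\left(\frac{5 + 11}{17 - 1} + 44\right) L{\left(-5 \right)} = \left(\frac{5 + 11}{17 - 1} + 44\right) \left(- \frac{2}{-5}\right) = \left(\frac{16}{16} + 44\right) \left(\left(-2\right) \left(- \frac{1}{5}\right)\right) = \left(16 \cdot \frac{1}{16} + 44\right) \frac{2}{5} = \left(1 + 44\right) \frac{2}{5} = 45 \cdot \frac{2}{5} = 18$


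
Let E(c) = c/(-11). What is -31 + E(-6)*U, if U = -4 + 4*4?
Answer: -269/11 ≈ -24.455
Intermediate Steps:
E(c) = -c/11 (E(c) = c*(-1/11) = -c/11)
U = 12 (U = -4 + 16 = 12)
-31 + E(-6)*U = -31 - 1/11*(-6)*12 = -31 + (6/11)*12 = -31 + 72/11 = -269/11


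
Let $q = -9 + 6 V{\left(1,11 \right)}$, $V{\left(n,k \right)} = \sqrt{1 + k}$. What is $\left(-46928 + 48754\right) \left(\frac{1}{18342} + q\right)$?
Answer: $- \frac{150715301}{9171} + 21912 \sqrt{3} \approx 21519.0$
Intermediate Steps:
$q = -9 + 12 \sqrt{3}$ ($q = -9 + 6 \sqrt{1 + 11} = -9 + 6 \sqrt{12} = -9 + 6 \cdot 2 \sqrt{3} = -9 + 12 \sqrt{3} \approx 11.785$)
$\left(-46928 + 48754\right) \left(\frac{1}{18342} + q\right) = \left(-46928 + 48754\right) \left(\frac{1}{18342} - \left(9 - 12 \sqrt{3}\right)\right) = 1826 \left(\frac{1}{18342} - \left(9 - 12 \sqrt{3}\right)\right) = 1826 \left(- \frac{165077}{18342} + 12 \sqrt{3}\right) = - \frac{150715301}{9171} + 21912 \sqrt{3}$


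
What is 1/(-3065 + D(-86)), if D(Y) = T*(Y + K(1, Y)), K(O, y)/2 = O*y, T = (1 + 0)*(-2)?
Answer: -1/2549 ≈ -0.00039231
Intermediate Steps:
T = -2 (T = 1*(-2) = -2)
K(O, y) = 2*O*y (K(O, y) = 2*(O*y) = 2*O*y)
D(Y) = -6*Y (D(Y) = -2*(Y + 2*1*Y) = -2*(Y + 2*Y) = -6*Y)
1/(-3065 + D(-86)) = 1/(-3065 - 6*(-86)) = 1/(-3065 + 516) = 1/(-2549) = -1/2549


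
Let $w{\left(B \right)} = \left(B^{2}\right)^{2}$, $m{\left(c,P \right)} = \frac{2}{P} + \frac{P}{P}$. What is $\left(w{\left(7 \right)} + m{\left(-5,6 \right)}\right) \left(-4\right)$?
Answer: $- \frac{28828}{3} \approx -9609.3$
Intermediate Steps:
$m{\left(c,P \right)} = 1 + \frac{2}{P}$ ($m{\left(c,P \right)} = \frac{2}{P} + 1 = 1 + \frac{2}{P}$)
$w{\left(B \right)} = B^{4}$
$\left(w{\left(7 \right)} + m{\left(-5,6 \right)}\right) \left(-4\right) = \left(7^{4} + \frac{2 + 6}{6}\right) \left(-4\right) = \left(2401 + \frac{1}{6} \cdot 8\right) \left(-4\right) = \left(2401 + \frac{4}{3}\right) \left(-4\right) = \frac{7207}{3} \left(-4\right) = - \frac{28828}{3}$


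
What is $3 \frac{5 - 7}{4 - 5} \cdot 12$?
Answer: $72$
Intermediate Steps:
$3 \frac{5 - 7}{4 - 5} \cdot 12 = 3 \left(- \frac{2}{-1}\right) 12 = 3 \left(\left(-2\right) \left(-1\right)\right) 12 = 3 \cdot 2 \cdot 12 = 6 \cdot 12 = 72$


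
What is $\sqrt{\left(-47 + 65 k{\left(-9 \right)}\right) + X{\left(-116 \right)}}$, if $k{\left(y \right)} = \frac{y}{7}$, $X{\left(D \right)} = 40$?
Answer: $\frac{i \sqrt{4438}}{7} \approx 9.5169 i$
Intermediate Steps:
$k{\left(y \right)} = \frac{y}{7}$ ($k{\left(y \right)} = y \frac{1}{7} = \frac{y}{7}$)
$\sqrt{\left(-47 + 65 k{\left(-9 \right)}\right) + X{\left(-116 \right)}} = \sqrt{\left(-47 + 65 \cdot \frac{1}{7} \left(-9\right)\right) + 40} = \sqrt{\left(-47 + 65 \left(- \frac{9}{7}\right)\right) + 40} = \sqrt{\left(-47 - \frac{585}{7}\right) + 40} = \sqrt{- \frac{914}{7} + 40} = \sqrt{- \frac{634}{7}} = \frac{i \sqrt{4438}}{7}$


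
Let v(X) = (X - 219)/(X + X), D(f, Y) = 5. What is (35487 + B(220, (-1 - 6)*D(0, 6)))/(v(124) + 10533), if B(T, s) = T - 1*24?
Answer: 8849384/2612089 ≈ 3.3879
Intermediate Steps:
B(T, s) = -24 + T (B(T, s) = T - 24 = -24 + T)
v(X) = (-219 + X)/(2*X) (v(X) = (-219 + X)/((2*X)) = (-219 + X)*(1/(2*X)) = (-219 + X)/(2*X))
(35487 + B(220, (-1 - 6)*D(0, 6)))/(v(124) + 10533) = (35487 + (-24 + 220))/((1/2)*(-219 + 124)/124 + 10533) = (35487 + 196)/((1/2)*(1/124)*(-95) + 10533) = 35683/(-95/248 + 10533) = 35683/(2612089/248) = 35683*(248/2612089) = 8849384/2612089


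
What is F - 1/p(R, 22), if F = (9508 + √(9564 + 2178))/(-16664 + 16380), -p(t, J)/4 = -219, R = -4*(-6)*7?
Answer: -2082323/62196 - √11742/284 ≈ -33.862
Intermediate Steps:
R = 168 (R = 24*7 = 168)
p(t, J) = 876 (p(t, J) = -4*(-219) = 876)
F = -2377/71 - √11742/284 (F = (9508 + √11742)/(-284) = (9508 + √11742)*(-1/284) = -2377/71 - √11742/284 ≈ -33.860)
F - 1/p(R, 22) = (-2377/71 - √11742/284) - 1/876 = -2082323/62196 - √11742/284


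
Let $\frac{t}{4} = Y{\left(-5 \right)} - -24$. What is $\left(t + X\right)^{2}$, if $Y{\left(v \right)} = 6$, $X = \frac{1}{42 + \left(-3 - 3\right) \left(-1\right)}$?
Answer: $\frac{33189121}{2304} \approx 14405.0$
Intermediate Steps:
$X = \frac{1}{48}$ ($X = \frac{1}{42 - -6} = \frac{1}{42 + 6} = \frac{1}{48} \approx 0.020833$)
$t = 120$ ($t = 4 \left(6 - -24\right) = 4 \left(6 + 24\right) = 4 \cdot 30 = 120$)
$\left(t + X\right)^{2} = \left(120 + \frac{1}{48}\right)^{2} = \left(\frac{5761}{48}\right)^{2} = \frac{33189121}{2304}$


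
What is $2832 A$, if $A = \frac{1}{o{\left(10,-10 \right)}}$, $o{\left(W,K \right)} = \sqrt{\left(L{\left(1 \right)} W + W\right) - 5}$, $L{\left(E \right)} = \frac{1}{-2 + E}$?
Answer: $- \frac{2832 i \sqrt{5}}{5} \approx - 1266.5 i$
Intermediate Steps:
$o{\left(W,K \right)} = i \sqrt{5}$ ($o{\left(W,K \right)} = \sqrt{\left(\frac{W}{-2 + 1} + W\right) - 5} = \sqrt{\left(\frac{W}{-1} + W\right) - 5} = \sqrt{\left(- W + W\right) - 5} = \sqrt{0 - 5} = \sqrt{-5} = i \sqrt{5}$)
$A = - \frac{i \sqrt{5}}{5}$ ($A = \frac{1}{i \sqrt{5}} = - \frac{i \sqrt{5}}{5} \approx - 0.44721 i$)
$2832 A = 2832 \left(- \frac{i \sqrt{5}}{5}\right) = - \frac{2832 i \sqrt{5}}{5}$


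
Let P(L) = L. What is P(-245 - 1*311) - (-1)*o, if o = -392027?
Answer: -392583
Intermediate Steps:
P(-245 - 1*311) - (-1)*o = (-245 - 1*311) - (-1)*(-392027) = (-245 - 311) - 1*392027 = -556 - 392027 = -392583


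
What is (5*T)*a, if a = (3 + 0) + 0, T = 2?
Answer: 30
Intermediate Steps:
a = 3 (a = 3 + 0 = 3)
(5*T)*a = (5*2)*3 = 10*3 = 30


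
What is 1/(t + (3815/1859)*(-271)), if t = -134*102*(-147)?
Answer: 1859/3734061499 ≈ 4.9785e-7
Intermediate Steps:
t = 2009196 (t = -13668*(-147) = 2009196)
1/(t + (3815/1859)*(-271)) = 1/(2009196 + (3815/1859)*(-271)) = 1/(2009196 - 1033865/1859) = 1/(3734061499/1859) = 1859/3734061499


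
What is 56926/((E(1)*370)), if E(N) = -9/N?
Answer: -28463/1665 ≈ -17.095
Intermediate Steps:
56926/((E(1)*370)) = 56926/((-9/1*370)) = 56926/((-9*1*370)) = 56926/((-9*370)) = 56926/(-3330) = 56926*(-1/3330) = -28463/1665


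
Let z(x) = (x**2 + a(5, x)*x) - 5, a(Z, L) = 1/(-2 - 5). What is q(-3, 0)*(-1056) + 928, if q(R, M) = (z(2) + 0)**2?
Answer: -40064/49 ≈ -817.63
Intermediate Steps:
a(Z, L) = -1/7 (a(Z, L) = 1/(-7) = -1/7)
z(x) = -5 + x**2 - x/7 (z(x) = (x**2 - x/7) - 5 = -5 + x**2 - x/7)
q(R, M) = 81/49 (q(R, M) = ((-5 + 2**2 - 1/7*2) + 0)**2 = ((-5 + 4 - 2/7) + 0)**2 = (-9/7 + 0)**2 = (-9/7)**2 = 81/49)
q(-3, 0)*(-1056) + 928 = (81/49)*(-1056) + 928 = -85536/49 + 928 = -40064/49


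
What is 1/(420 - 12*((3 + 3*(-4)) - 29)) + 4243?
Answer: 3716869/876 ≈ 4243.0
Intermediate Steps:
1/(420 - 12*((3 + 3*(-4)) - 29)) + 4243 = 1/(420 - 12*((3 - 12) - 29)) + 4243 = 1/(420 - 12*(-9 - 29)) + 4243 = 1/(420 - 12*(-38)) + 4243 = 1/(420 + 456) + 4243 = 1/876 + 4243 = 3716869/876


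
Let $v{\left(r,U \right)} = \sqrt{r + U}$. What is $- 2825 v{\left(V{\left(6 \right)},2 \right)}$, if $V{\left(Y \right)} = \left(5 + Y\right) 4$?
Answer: $- 2825 \sqrt{46} \approx -19160.0$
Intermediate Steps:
$V{\left(Y \right)} = 20 + 4 Y$
$v{\left(r,U \right)} = \sqrt{U + r}$
$- 2825 v{\left(V{\left(6 \right)},2 \right)} = - 2825 \sqrt{2 + \left(20 + 4 \cdot 6\right)} = - 2825 \sqrt{2 + \left(20 + 24\right)} = - 2825 \sqrt{2 + 44} = - 2825 \sqrt{46}$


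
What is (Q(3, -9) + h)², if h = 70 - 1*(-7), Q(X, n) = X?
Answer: 6400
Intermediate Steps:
h = 77 (h = 70 + 7 = 77)
(Q(3, -9) + h)² = (3 + 77)² = 80² = 6400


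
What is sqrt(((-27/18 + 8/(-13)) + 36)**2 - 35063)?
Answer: I*sqrt(22926427)/26 ≈ 184.16*I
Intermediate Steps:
sqrt(((-27/18 + 8/(-13)) + 36)**2 - 35063) = sqrt(((-27*1/18 + 8*(-1/13)) + 36)**2 - 35063) = sqrt(((-3/2 - 8/13) + 36)**2 - 35063) = sqrt((-55/26 + 36)**2 - 35063) = sqrt((881/26)**2 - 35063) = sqrt(776161/676 - 35063) = sqrt(-22926427/676) = I*sqrt(22926427)/26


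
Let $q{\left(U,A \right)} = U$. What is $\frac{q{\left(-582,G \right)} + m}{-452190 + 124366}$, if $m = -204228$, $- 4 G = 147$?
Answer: $\frac{102405}{163912} \approx 0.62476$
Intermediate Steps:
$G = - \frac{147}{4}$ ($G = \left(- \frac{1}{4}\right) 147 = - \frac{147}{4} \approx -36.75$)
$\frac{q{\left(-582,G \right)} + m}{-452190 + 124366} = \frac{-582 - 204228}{-452190 + 124366} = - \frac{204810}{-327824} = \left(-204810\right) \left(- \frac{1}{327824}\right) = \frac{102405}{163912}$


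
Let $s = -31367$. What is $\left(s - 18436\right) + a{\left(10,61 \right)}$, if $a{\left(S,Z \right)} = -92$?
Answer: $-49895$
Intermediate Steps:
$\left(s - 18436\right) + a{\left(10,61 \right)} = \left(-31367 - 18436\right) - 92 = -49803 - 92 = -49895$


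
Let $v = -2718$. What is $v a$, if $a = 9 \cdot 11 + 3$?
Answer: $-277236$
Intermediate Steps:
$a = 102$ ($a = 99 + 3 = 102$)
$v a = \left(-2718\right) 102 = -277236$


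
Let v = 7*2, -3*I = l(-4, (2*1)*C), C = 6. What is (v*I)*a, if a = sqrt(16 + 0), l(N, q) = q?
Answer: -224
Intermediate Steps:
I = -4 (I = -2*1*6/3 = -2*6/3 = -1/3*12 = -4)
a = 4 (a = sqrt(16) = 4)
v = 14
(v*I)*a = (14*(-4))*4 = -56*4 = -224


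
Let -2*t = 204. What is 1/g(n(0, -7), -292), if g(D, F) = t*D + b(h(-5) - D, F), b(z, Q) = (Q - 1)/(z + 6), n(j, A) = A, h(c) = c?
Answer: 8/5419 ≈ 0.0014763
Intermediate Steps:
t = -102 (t = -½*204 = -102)
b(z, Q) = (-1 + Q)/(6 + z)
g(D, F) = -102*D + (-1 + F)/(1 - D) (g(D, F) = -102*D + (-1 + F)/(6 + (-5 - D)) = -102*D + (-1 + F)/(1 - D))
1/g(n(0, -7), -292) = 1/((1 - 1*(-292) - 102*(-7)*(-1 - 7))/(-1 - 7)) = 1/((1 + 292 - 102*(-7)*(-8))/(-8)) = 1/(-(1 + 292 - 5712)/8) = 1/(-⅛*(-5419)) = 1/(5419/8) = 8/5419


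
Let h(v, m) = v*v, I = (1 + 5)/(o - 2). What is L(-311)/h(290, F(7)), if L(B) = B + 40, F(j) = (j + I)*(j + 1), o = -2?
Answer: -271/84100 ≈ -0.0032224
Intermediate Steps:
I = -3/2 (I = (1 + 5)/(-2 - 2) = 6/(-4) = 6*(-1/4) = -3/2 ≈ -1.5000)
F(j) = (1 + j)*(-3/2 + j) (F(j) = (j - 3/2)*(j + 1) = (-3/2 + j)*(1 + j) = (1 + j)*(-3/2 + j))
h(v, m) = v**2
L(B) = 40 + B
L(-311)/h(290, F(7)) = (40 - 311)/(290**2) = -271/84100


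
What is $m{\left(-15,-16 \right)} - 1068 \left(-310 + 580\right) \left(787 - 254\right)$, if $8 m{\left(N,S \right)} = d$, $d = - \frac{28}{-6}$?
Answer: $- \frac{1844350553}{12} \approx -1.537 \cdot 10^{8}$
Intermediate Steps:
$d = \frac{14}{3}$ ($d = \left(-28\right) \left(- \frac{1}{6}\right) = \frac{14}{3} \approx 4.6667$)
$m{\left(N,S \right)} = \frac{7}{12}$ ($m{\left(N,S \right)} = \frac{1}{8} \cdot \frac{14}{3} = \frac{7}{12}$)
$m{\left(-15,-16 \right)} - 1068 \left(-310 + 580\right) \left(787 - 254\right) = \frac{7}{12} - 1068 \left(-310 + 580\right) \left(787 - 254\right) = \frac{7}{12} - 1068 \cdot 270 \cdot 533 = \frac{7}{12} - 153695880 = - \frac{1844350553}{12}$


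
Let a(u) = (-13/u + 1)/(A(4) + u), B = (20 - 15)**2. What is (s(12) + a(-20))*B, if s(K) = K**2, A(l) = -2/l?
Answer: 295035/82 ≈ 3598.0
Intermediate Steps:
B = 25 (B = 5**2 = 25)
a(u) = (1 - 13/u)/(-1/2 + u) (a(u) = (-13/u + 1)/(-2/4 + u) = (1 - 13/u)/(-2*1/4 + u) = (1 - 13/u)/(-1/2 + u))
(s(12) + a(-20))*B = (12**2 + 2*(-13 - 20)/(-20*(-1 + 2*(-20))))*25 = (144 + 2*(-1/20)*(-33)/(-1 - 40))*25 = (144 + 2*(-1/20)*(-33)/(-41))*25 = (144 + 2*(-1/20)*(-1/41)*(-33))*25 = (144 - 33/410)*25 = (59007/410)*25 = 295035/82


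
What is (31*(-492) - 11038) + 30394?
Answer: 4104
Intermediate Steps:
(31*(-492) - 11038) + 30394 = (-15252 - 11038) + 30394 = -26290 + 30394 = 4104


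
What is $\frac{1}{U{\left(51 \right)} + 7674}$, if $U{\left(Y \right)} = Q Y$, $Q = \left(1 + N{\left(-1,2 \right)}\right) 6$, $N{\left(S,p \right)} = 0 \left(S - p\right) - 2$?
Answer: $\frac{1}{7368} \approx 0.00013572$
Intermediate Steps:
$N{\left(S,p \right)} = -2$ ($N{\left(S,p \right)} = 0 - 2 = -2$)
$Q = -6$ ($Q = \left(1 - 2\right) 6 = \left(-1\right) 6 = -6$)
$U{\left(Y \right)} = - 6 Y$
$\frac{1}{U{\left(51 \right)} + 7674} = \frac{1}{\left(-6\right) 51 + 7674} = \frac{1}{-306 + 7674} = \frac{1}{7368}$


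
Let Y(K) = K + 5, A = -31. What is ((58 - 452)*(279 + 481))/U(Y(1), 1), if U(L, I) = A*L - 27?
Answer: 299440/213 ≈ 1405.8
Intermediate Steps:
Y(K) = 5 + K
U(L, I) = -27 - 31*L (U(L, I) = -31*L - 27 = -27 - 31*L)
((58 - 452)*(279 + 481))/U(Y(1), 1) = ((58 - 452)*(279 + 481))/(-27 - 31*(5 + 1)) = (-394*760)/(-27 - 31*6) = -299440/(-27 - 186) = -299440/(-213) = -299440*(-1/213) = 299440/213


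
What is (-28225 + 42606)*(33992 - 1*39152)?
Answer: -74205960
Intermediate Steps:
(-28225 + 42606)*(33992 - 1*39152) = 14381*(33992 - 39152) = 14381*(-5160) = -74205960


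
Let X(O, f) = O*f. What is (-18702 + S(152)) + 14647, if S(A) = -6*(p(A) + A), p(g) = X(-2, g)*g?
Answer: 272281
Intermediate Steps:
p(g) = -2*g**2 (p(g) = (-2*g)*g = -2*g**2)
S(A) = -6*A + 12*A**2 (S(A) = -6*(-2*A**2 + A) = -6*(A - 2*A**2) = -6*A + 12*A**2)
(-18702 + S(152)) + 14647 = (-18702 + 6*152*(-1 + 2*152)) + 14647 = (-18702 + 6*152*(-1 + 304)) + 14647 = (-18702 + 6*152*303) + 14647 = (-18702 + 276336) + 14647 = 257634 + 14647 = 272281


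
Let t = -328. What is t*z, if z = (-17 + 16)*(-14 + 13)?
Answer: -328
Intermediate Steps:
z = 1 (z = -1*(-1) = 1)
t*z = -328*1 = -328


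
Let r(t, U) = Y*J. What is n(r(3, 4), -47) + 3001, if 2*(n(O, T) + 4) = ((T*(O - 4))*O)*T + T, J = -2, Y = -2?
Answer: 5947/2 ≈ 2973.5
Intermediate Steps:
r(t, U) = 4 (r(t, U) = -2*(-2) = 4)
n(O, T) = -4 + T/2 + O*T²*(-4 + O)/2 (n(O, T) = -4 + (((T*(O - 4))*O)*T + T)/2 = -4 + (((T*(-4 + O))*O)*T + T)/2 = -4 + ((O*T*(-4 + O))*T + T)/2 = -4 + (O*T²*(-4 + O) + T)/2 = -4 + (T + O*T²*(-4 + O))/2 = -4 + (T/2 + O*T²*(-4 + O)/2) = -4 + T/2 + O*T²*(-4 + O)/2)
n(r(3, 4), -47) + 3001 = (-4 + (½)*(-47) + (½)*4²*(-47)² - 2*4*(-47)²) + 3001 = (-4 - 47/2 + (½)*16*2209 - 2*4*2209) + 3001 = (-4 - 47/2 + 17672 - 17672) + 3001 = -55/2 + 3001 = 5947/2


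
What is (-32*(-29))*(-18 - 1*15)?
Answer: -30624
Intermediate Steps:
(-32*(-29))*(-18 - 1*15) = 928*(-18 - 15) = 928*(-33) = -30624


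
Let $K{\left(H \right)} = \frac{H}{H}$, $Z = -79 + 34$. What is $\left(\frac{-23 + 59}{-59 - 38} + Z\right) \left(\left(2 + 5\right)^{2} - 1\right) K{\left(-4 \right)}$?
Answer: $- \frac{211248}{97} \approx -2177.8$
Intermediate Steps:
$Z = -45$
$K{\left(H \right)} = 1$
$\left(\frac{-23 + 59}{-59 - 38} + Z\right) \left(\left(2 + 5\right)^{2} - 1\right) K{\left(-4 \right)} = \left(\frac{-23 + 59}{-59 - 38} - 45\right) \left(\left(2 + 5\right)^{2} - 1\right) 1 = \left(\frac{36}{-97} - 45\right) \left(7^{2} - 1\right) 1 = \left(36 \left(- \frac{1}{97}\right) - 45\right) \left(49 - 1\right) 1 = \left(- \frac{36}{97} - 45\right) 48 \cdot 1 = \left(- \frac{4401}{97}\right) 48 = - \frac{211248}{97}$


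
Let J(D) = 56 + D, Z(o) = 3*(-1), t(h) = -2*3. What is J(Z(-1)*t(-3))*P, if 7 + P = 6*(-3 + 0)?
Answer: -1850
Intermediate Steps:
t(h) = -6
P = -25 (P = -7 + 6*(-3 + 0) = -7 + 6*(-3) = -7 - 18 = -25)
Z(o) = -3
J(Z(-1)*t(-3))*P = (56 - 3*(-6))*(-25) = (56 + 18)*(-25) = 74*(-25) = -1850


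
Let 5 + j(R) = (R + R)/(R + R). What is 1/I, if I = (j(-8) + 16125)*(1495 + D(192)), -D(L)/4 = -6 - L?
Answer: 1/36868727 ≈ 2.7123e-8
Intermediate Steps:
D(L) = 24 + 4*L (D(L) = -4*(-6 - L) = 24 + 4*L)
j(R) = -4 (j(R) = -5 + (R + R)/(R + R) = -5 + (2*R)/((2*R)) = -5 + (2*R)*(1/(2*R)) = -5 + 1 = -4)
I = 36868727 (I = (-4 + 16125)*(1495 + (24 + 4*192)) = 16121*(1495 + (24 + 768)) = 16121*(1495 + 792) = 16121*2287 = 36868727)
1/I = 1/36868727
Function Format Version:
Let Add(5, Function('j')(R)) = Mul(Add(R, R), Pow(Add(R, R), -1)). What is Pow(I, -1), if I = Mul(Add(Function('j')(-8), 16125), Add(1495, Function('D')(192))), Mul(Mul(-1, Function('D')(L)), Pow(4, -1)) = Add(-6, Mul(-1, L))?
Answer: Rational(1, 36868727) ≈ 2.7123e-8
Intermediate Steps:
Function('D')(L) = Add(24, Mul(4, L)) (Function('D')(L) = Mul(-4, Add(-6, Mul(-1, L))) = Add(24, Mul(4, L)))
Function('j')(R) = -4 (Function('j')(R) = Add(-5, Mul(Add(R, R), Pow(Add(R, R), -1))) = Add(-5, Mul(Mul(2, R), Pow(Mul(2, R), -1))) = Add(-5, Mul(Mul(2, R), Mul(Rational(1, 2), Pow(R, -1)))) = Add(-5, 1) = -4)
I = 36868727 (I = Mul(Add(-4, 16125), Add(1495, Add(24, Mul(4, 192)))) = Mul(16121, Add(1495, Add(24, 768))) = Mul(16121, Add(1495, 792)) = Mul(16121, 2287) = 36868727)
Pow(I, -1) = Pow(36868727, -1) = Rational(1, 36868727)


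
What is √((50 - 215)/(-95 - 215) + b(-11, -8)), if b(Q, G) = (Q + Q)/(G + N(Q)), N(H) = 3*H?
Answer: √6906614/2542 ≈ 1.0338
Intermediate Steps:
b(Q, G) = 2*Q/(G + 3*Q) (b(Q, G) = (Q + Q)/(G + 3*Q) = (2*Q)/(G + 3*Q) = 2*Q/(G + 3*Q))
√((50 - 215)/(-95 - 215) + b(-11, -8)) = √((50 - 215)/(-95 - 215) + 2*(-11)/(-8 + 3*(-11))) = √(-165/(-310) + 2*(-11)/(-8 - 33)) = √(-165*(-1/310) + 2*(-11)/(-41)) = √(33/62 + 2*(-11)*(-1/41)) = √(33/62 + 22/41) = √(2717/2542) = √6906614/2542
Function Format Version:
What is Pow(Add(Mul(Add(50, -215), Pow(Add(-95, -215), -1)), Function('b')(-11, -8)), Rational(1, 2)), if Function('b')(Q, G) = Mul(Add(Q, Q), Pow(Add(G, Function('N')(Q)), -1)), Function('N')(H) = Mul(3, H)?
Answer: Mul(Rational(1, 2542), Pow(6906614, Rational(1, 2))) ≈ 1.0338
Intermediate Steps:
Function('b')(Q, G) = Mul(2, Q, Pow(Add(G, Mul(3, Q)), -1)) (Function('b')(Q, G) = Mul(Add(Q, Q), Pow(Add(G, Mul(3, Q)), -1)) = Mul(Mul(2, Q), Pow(Add(G, Mul(3, Q)), -1)) = Mul(2, Q, Pow(Add(G, Mul(3, Q)), -1)))
Pow(Add(Mul(Add(50, -215), Pow(Add(-95, -215), -1)), Function('b')(-11, -8)), Rational(1, 2)) = Pow(Add(Mul(Add(50, -215), Pow(Add(-95, -215), -1)), Mul(2, -11, Pow(Add(-8, Mul(3, -11)), -1))), Rational(1, 2)) = Pow(Add(Mul(-165, Pow(-310, -1)), Mul(2, -11, Pow(Add(-8, -33), -1))), Rational(1, 2)) = Pow(Add(Mul(-165, Rational(-1, 310)), Mul(2, -11, Pow(-41, -1))), Rational(1, 2)) = Pow(Add(Rational(33, 62), Mul(2, -11, Rational(-1, 41))), Rational(1, 2)) = Pow(Add(Rational(33, 62), Rational(22, 41)), Rational(1, 2)) = Pow(Rational(2717, 2542), Rational(1, 2)) = Mul(Rational(1, 2542), Pow(6906614, Rational(1, 2)))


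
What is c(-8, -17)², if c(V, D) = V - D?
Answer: 81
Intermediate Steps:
c(-8, -17)² = (-8 - 1*(-17))² = (-8 + 17)² = 9² = 81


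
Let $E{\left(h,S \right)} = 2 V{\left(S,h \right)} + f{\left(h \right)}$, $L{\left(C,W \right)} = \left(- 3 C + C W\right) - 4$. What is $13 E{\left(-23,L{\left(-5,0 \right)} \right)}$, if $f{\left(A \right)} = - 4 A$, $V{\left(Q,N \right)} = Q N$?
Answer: $-5382$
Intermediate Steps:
$V{\left(Q,N \right)} = N Q$
$L{\left(C,W \right)} = -4 - 3 C + C W$
$E{\left(h,S \right)} = - 4 h + 2 S h$ ($E{\left(h,S \right)} = 2 h S - 4 h = 2 S h - 4 h = - 4 h + 2 S h$)
$13 E{\left(-23,L{\left(-5,0 \right)} \right)} = 13 \cdot 2 \left(-23\right) \left(-2 - -11\right) = 13 \cdot 2 \left(-23\right) \left(-2 + \left(-4 + 15 + 0\right)\right) = 13 \cdot 2 \left(-23\right) \left(-2 + 11\right) = 13 \cdot 2 \left(-23\right) 9 = 13 \left(-414\right) = -5382$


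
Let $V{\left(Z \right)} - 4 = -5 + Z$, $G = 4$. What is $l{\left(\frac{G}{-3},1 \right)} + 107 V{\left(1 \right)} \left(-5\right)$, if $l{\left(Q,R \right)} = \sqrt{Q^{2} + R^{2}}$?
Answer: $\frac{5}{3} \approx 1.6667$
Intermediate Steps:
$V{\left(Z \right)} = -1 + Z$ ($V{\left(Z \right)} = 4 + \left(-5 + Z\right) = -1 + Z$)
$l{\left(\frac{G}{-3},1 \right)} + 107 V{\left(1 \right)} \left(-5\right) = \sqrt{\left(\frac{4}{-3}\right)^{2} + 1^{2}} + 107 \left(-1 + 1\right) \left(-5\right) = \sqrt{\left(4 \left(- \frac{1}{3}\right)\right)^{2} + 1} + 107 \cdot 0 \left(-5\right) = \sqrt{\left(- \frac{4}{3}\right)^{2} + 1} + 107 \cdot 0 = \sqrt{\frac{16}{9} + 1} + 0 = \sqrt{\frac{25}{9}} + 0 = \frac{5}{3} + 0 = \frac{5}{3}$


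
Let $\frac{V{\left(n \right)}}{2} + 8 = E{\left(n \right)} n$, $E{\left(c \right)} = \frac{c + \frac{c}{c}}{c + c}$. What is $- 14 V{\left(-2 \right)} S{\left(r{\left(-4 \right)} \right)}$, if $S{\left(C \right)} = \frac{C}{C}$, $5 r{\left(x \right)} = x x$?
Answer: $238$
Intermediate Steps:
$E{\left(c \right)} = \frac{1 + c}{2 c}$ ($E{\left(c \right)} = \frac{c + 1}{2 c} = \left(1 + c\right) \frac{1}{2 c} = \frac{1 + c}{2 c}$)
$r{\left(x \right)} = \frac{x^{2}}{5}$ ($r{\left(x \right)} = \frac{x x}{5} = \frac{x^{2}}{5}$)
$V{\left(n \right)} = -15 + n$ ($V{\left(n \right)} = -16 + 2 \frac{1 + n}{2 n} n = -16 + 2 \left(\frac{1}{2} + \frac{n}{2}\right) = -16 + \left(1 + n\right) = -15 + n$)
$S{\left(C \right)} = 1$
$- 14 V{\left(-2 \right)} S{\left(r{\left(-4 \right)} \right)} = - 14 \left(-15 - 2\right) 1 = \left(-14\right) \left(-17\right) 1 = 238 \cdot 1 = 238$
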